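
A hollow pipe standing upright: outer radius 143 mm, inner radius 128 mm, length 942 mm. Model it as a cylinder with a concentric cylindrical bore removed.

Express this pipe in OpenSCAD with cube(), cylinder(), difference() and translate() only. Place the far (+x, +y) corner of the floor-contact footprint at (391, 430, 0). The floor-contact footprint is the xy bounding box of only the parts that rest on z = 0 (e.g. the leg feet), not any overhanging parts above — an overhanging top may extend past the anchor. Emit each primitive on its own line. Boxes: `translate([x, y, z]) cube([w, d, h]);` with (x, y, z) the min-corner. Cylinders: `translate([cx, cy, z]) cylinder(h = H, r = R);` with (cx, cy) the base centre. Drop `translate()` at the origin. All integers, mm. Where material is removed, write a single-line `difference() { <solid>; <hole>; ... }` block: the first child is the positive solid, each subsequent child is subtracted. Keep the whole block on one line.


difference() { translate([248, 287, 0]) cylinder(h = 942, r = 143); translate([248, 287, 0]) cylinder(h = 942, r = 128); }


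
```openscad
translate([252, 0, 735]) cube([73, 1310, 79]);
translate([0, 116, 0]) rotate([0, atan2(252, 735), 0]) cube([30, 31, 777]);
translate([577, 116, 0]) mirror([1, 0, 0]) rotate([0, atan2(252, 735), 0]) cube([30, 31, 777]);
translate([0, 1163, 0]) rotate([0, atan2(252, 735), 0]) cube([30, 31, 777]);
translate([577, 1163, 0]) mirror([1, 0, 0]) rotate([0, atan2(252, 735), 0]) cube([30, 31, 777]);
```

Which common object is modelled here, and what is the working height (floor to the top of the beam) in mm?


A sawhorse. The overall height is 814 mm.

A beam across two mirrored pairs of raked legs — a sawhorse. The beam's underside is at z = 735 (matching the legs' vertical rise in atan2(252, 735)) and the beam is 79 mm tall, so its top is at 735 + 79 = 814 mm. The raked legs top out at the beam's underside, so that is the highest point.


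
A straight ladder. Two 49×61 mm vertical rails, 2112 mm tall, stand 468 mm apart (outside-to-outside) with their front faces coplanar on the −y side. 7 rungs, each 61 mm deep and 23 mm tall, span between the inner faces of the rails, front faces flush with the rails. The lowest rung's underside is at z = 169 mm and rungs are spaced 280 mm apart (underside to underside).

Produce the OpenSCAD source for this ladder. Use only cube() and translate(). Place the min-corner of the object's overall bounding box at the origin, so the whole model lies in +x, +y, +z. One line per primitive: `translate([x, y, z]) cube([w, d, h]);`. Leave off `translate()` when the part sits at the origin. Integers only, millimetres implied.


cube([49, 61, 2112]);
translate([419, 0, 0]) cube([49, 61, 2112]);
translate([49, 0, 169]) cube([370, 61, 23]);
translate([49, 0, 449]) cube([370, 61, 23]);
translate([49, 0, 729]) cube([370, 61, 23]);
translate([49, 0, 1009]) cube([370, 61, 23]);
translate([49, 0, 1289]) cube([370, 61, 23]);
translate([49, 0, 1569]) cube([370, 61, 23]);
translate([49, 0, 1849]) cube([370, 61, 23]);


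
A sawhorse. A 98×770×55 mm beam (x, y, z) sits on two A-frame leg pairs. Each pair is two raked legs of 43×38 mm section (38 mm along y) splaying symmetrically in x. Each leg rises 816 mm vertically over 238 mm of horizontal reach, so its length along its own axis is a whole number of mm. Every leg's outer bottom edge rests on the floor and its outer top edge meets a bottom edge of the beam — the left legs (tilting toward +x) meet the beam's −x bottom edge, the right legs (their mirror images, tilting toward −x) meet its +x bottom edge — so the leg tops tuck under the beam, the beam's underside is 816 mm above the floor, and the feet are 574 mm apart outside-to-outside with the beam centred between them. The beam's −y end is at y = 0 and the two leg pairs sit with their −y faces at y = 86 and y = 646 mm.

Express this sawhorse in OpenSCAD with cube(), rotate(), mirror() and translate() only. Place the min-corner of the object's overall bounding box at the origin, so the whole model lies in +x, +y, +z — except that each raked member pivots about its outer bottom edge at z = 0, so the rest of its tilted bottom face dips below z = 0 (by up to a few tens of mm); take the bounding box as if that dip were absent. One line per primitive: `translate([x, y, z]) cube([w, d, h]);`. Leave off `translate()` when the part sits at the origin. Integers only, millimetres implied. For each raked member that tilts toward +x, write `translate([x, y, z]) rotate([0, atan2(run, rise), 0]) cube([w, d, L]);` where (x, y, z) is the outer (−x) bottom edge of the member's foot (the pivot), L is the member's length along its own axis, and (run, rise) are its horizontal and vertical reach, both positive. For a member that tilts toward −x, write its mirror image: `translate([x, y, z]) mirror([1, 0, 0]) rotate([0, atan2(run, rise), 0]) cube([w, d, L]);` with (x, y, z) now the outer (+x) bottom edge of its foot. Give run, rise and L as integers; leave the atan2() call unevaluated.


translate([238, 0, 816]) cube([98, 770, 55]);
translate([0, 86, 0]) rotate([0, atan2(238, 816), 0]) cube([43, 38, 850]);
translate([574, 86, 0]) mirror([1, 0, 0]) rotate([0, atan2(238, 816), 0]) cube([43, 38, 850]);
translate([0, 646, 0]) rotate([0, atan2(238, 816), 0]) cube([43, 38, 850]);
translate([574, 646, 0]) mirror([1, 0, 0]) rotate([0, atan2(238, 816), 0]) cube([43, 38, 850]);


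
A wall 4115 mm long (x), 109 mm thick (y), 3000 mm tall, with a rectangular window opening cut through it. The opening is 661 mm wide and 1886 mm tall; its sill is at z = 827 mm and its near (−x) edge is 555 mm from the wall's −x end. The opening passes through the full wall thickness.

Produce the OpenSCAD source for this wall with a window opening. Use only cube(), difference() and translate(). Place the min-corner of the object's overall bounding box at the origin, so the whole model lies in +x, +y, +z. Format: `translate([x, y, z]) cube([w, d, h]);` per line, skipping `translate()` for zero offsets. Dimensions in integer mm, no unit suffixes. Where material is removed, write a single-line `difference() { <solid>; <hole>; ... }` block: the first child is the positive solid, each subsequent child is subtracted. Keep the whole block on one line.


difference() { cube([4115, 109, 3000]); translate([555, 0, 827]) cube([661, 109, 1886]); }


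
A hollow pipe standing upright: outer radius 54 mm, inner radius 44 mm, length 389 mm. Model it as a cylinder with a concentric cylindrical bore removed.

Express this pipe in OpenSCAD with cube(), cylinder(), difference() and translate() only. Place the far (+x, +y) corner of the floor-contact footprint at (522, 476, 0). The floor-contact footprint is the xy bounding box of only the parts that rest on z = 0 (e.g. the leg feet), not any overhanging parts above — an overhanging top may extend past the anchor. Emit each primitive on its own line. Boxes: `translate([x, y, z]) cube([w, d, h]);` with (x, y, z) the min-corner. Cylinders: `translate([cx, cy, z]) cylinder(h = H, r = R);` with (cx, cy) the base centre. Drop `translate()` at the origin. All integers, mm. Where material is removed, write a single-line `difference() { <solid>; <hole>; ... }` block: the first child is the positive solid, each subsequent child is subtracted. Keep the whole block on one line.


difference() { translate([468, 422, 0]) cylinder(h = 389, r = 54); translate([468, 422, 0]) cylinder(h = 389, r = 44); }


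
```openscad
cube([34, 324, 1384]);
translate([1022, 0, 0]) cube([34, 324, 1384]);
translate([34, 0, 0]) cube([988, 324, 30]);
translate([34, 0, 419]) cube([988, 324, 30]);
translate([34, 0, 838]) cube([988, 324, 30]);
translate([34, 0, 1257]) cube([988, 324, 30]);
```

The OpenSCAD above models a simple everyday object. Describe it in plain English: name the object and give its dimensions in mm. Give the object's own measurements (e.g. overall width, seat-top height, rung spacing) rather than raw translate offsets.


An open bookshelf. Two side panels, each 34 mm thick, 324 mm deep and 1384 mm tall, stand 1056 mm apart (outside-to-outside). Between them sit 4 shelves, each 30 mm thick and 324 mm deep, spanning the full gap between the sides. The bottom shelf rests on the floor (its underside at z = 0) and the clear gap between one shelf's top and the next shelf's underside is 389 mm.


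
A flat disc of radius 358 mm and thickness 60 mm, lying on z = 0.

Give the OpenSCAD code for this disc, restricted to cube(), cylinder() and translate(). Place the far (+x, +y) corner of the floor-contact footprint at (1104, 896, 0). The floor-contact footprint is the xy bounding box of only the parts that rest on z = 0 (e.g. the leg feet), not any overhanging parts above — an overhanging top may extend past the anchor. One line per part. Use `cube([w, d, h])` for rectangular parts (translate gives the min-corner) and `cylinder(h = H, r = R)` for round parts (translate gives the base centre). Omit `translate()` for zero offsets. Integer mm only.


translate([746, 538, 0]) cylinder(h = 60, r = 358);


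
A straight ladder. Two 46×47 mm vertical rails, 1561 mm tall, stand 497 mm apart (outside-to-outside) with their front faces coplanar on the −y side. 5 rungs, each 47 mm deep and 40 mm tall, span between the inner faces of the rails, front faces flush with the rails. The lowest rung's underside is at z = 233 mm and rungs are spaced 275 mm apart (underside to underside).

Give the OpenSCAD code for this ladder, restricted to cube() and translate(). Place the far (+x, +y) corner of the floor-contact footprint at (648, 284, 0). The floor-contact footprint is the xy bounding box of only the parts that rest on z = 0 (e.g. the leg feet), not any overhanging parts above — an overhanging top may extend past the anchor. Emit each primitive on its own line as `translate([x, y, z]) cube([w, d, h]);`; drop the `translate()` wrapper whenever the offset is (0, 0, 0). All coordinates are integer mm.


translate([151, 237, 0]) cube([46, 47, 1561]);
translate([602, 237, 0]) cube([46, 47, 1561]);
translate([197, 237, 233]) cube([405, 47, 40]);
translate([197, 237, 508]) cube([405, 47, 40]);
translate([197, 237, 783]) cube([405, 47, 40]);
translate([197, 237, 1058]) cube([405, 47, 40]);
translate([197, 237, 1333]) cube([405, 47, 40]);


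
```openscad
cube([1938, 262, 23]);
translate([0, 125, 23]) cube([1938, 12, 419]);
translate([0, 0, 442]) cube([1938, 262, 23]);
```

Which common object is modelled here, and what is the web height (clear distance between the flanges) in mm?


An I-beam. The web height is 419 mm.

Two wide flanges with a thin centred web — an I-beam. Overall 465 mm minus two 23 mm flanges gives a web of 465 − 2·23 = 419 mm.


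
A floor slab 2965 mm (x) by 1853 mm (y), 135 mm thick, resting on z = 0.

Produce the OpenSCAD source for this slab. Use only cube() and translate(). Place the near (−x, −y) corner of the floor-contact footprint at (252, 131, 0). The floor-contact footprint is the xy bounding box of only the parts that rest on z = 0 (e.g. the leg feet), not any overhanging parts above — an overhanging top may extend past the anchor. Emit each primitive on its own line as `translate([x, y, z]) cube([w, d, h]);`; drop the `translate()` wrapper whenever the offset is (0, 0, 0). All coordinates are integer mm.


translate([252, 131, 0]) cube([2965, 1853, 135]);


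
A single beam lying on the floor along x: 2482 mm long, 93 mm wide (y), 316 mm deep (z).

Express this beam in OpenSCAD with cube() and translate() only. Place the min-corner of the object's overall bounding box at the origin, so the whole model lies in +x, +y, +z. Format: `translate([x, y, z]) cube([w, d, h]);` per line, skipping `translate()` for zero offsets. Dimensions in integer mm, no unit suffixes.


cube([2482, 93, 316]);


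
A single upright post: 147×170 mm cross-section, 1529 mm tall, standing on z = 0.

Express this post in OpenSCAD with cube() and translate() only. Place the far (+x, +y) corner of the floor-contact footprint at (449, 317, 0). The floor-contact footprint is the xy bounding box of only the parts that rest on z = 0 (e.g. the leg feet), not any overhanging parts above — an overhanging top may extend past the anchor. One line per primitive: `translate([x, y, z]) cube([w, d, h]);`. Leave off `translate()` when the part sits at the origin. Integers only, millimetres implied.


translate([302, 147, 0]) cube([147, 170, 1529]);


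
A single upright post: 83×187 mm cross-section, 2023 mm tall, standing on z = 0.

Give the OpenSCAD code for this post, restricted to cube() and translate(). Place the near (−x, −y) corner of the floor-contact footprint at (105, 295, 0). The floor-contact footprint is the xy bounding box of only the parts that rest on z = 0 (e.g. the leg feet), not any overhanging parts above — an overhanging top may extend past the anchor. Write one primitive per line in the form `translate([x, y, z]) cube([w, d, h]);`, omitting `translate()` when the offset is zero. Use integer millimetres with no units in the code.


translate([105, 295, 0]) cube([83, 187, 2023]);


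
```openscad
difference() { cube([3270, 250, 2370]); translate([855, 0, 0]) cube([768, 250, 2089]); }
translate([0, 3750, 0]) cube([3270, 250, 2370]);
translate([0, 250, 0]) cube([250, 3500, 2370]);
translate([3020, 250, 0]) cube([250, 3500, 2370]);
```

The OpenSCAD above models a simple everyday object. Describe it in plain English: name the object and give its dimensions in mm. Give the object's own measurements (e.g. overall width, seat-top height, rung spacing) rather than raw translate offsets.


A single room: four walls, each 2370 mm tall and 250 mm thick, enclosing an outside footprint 3270×4000 mm (x × y), no floor or roof. The front and back walls (−y and +y sides) run the full x-width; the side walls fit between their inner faces. A door opening 768 mm wide and 2089 mm tall is cut through the front wall from the floor up, its −x edge 855 mm from the wall's −x end.


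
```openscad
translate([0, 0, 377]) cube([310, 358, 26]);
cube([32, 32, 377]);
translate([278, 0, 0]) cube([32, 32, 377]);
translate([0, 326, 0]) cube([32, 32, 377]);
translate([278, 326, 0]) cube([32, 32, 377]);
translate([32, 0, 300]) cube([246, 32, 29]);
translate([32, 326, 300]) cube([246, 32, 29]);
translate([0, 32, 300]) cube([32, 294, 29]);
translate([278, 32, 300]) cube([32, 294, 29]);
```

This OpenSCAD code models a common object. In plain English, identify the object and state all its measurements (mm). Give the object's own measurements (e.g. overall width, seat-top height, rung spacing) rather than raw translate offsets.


A simple wooden stool: a rectangular seat 310 mm (x) by 358 mm (y), 26 mm thick, top face at z = 403 mm, on four square legs, each 32×32 mm in cross-section. The legs rest on z = 0, each flush with a corner of the seat. Four stretchers, 32 mm wide and 29 mm tall, connect adjacent legs with their undersides at z = 300 mm, each running between the inner faces of the legs it joins and aligned with the legs' outer faces on the other axis.


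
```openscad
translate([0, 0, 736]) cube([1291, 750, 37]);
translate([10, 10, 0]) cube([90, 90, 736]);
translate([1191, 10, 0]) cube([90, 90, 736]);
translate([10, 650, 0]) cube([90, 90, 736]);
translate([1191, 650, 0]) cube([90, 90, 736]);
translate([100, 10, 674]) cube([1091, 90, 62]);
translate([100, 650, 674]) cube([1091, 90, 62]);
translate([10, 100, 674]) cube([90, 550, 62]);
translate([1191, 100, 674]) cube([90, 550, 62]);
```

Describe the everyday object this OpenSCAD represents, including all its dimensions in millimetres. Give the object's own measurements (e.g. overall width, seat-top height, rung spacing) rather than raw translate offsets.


A table: top 1291 mm (x) × 750 mm (y), 37 mm thick, upper face at z = 773 mm, on four 90×90 mm square legs, each inset 10 mm from the nearest pair of top edges from z = 0 to the bottom of the top. Four apron rails, 90 mm thick and 62 mm tall, run between adjacent legs with their top edges flush with the underside of the top and their outer faces flush with the legs' outer faces.


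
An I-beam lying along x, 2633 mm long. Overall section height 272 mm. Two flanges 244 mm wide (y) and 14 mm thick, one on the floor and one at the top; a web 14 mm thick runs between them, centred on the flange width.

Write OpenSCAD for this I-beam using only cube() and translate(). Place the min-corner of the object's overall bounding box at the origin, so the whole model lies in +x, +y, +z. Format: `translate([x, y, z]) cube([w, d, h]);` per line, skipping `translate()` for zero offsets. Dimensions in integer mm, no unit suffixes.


cube([2633, 244, 14]);
translate([0, 115, 14]) cube([2633, 14, 244]);
translate([0, 0, 258]) cube([2633, 244, 14]);


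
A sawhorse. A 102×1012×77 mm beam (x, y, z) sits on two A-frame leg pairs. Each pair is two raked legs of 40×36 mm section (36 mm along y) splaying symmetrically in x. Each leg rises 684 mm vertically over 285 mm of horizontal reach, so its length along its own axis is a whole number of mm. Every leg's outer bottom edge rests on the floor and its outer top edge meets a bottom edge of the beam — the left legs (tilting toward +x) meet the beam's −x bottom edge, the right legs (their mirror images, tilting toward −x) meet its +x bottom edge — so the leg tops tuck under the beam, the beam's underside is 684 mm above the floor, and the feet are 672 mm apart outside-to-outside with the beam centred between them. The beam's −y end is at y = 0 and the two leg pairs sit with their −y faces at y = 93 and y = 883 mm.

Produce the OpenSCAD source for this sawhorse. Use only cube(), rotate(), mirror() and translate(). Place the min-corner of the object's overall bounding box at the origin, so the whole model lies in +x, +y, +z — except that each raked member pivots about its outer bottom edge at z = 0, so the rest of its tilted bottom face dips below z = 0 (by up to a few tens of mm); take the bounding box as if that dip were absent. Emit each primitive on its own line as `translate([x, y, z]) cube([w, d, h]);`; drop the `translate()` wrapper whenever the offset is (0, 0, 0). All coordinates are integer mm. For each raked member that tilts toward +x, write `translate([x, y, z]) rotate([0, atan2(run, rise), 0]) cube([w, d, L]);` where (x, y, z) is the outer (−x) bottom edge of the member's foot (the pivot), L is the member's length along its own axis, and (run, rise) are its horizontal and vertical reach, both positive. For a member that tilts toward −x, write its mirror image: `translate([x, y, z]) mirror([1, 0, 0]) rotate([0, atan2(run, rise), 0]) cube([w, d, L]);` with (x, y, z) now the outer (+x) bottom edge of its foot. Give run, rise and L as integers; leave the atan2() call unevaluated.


translate([285, 0, 684]) cube([102, 1012, 77]);
translate([0, 93, 0]) rotate([0, atan2(285, 684), 0]) cube([40, 36, 741]);
translate([672, 93, 0]) mirror([1, 0, 0]) rotate([0, atan2(285, 684), 0]) cube([40, 36, 741]);
translate([0, 883, 0]) rotate([0, atan2(285, 684), 0]) cube([40, 36, 741]);
translate([672, 883, 0]) mirror([1, 0, 0]) rotate([0, atan2(285, 684), 0]) cube([40, 36, 741]);


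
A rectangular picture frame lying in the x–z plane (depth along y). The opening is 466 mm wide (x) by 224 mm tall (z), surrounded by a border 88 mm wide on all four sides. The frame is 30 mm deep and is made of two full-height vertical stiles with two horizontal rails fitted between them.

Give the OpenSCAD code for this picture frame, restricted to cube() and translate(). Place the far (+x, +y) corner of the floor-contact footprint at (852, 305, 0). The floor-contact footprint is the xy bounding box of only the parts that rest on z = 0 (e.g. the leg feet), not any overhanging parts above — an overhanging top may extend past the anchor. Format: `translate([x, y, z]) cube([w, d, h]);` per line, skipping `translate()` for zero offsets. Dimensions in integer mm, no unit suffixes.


translate([210, 275, 0]) cube([88, 30, 400]);
translate([764, 275, 0]) cube([88, 30, 400]);
translate([298, 275, 0]) cube([466, 30, 88]);
translate([298, 275, 312]) cube([466, 30, 88]);


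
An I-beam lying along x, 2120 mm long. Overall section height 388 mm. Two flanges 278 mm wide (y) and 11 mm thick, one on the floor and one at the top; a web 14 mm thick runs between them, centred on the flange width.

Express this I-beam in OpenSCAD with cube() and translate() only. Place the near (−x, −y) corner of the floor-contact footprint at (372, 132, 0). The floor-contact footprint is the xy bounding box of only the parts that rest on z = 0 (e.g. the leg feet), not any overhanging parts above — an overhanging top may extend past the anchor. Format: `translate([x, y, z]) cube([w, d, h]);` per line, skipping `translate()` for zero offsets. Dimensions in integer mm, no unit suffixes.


translate([372, 132, 0]) cube([2120, 278, 11]);
translate([372, 264, 11]) cube([2120, 14, 366]);
translate([372, 132, 377]) cube([2120, 278, 11]);


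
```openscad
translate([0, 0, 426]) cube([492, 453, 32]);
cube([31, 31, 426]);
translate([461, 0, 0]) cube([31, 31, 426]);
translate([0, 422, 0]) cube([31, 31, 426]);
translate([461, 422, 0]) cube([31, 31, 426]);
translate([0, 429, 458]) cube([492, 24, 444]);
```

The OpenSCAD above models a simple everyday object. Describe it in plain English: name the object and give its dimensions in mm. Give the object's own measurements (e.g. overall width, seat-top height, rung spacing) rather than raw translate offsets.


A chair. The seat is a 492×453×32 mm slab with its top at z = 458 mm, on four 31×31 mm corner legs (flush with the seat edges, standing on z = 0). A flat backrest 24 mm thick, 444 mm tall, spans the full seat width and rises from the seat top along its +y edge, rear face flush with the rear of the seat.


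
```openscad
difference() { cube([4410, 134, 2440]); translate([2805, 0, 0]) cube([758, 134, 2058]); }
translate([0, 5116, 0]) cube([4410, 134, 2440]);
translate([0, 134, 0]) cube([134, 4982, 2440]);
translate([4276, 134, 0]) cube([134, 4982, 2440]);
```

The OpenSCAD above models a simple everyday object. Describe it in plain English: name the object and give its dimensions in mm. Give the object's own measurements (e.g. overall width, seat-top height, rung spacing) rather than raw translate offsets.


A single room: four walls, each 2440 mm tall and 134 mm thick, enclosing an outside footprint 4410×5250 mm (x × y), no floor or roof. The front and back walls (−y and +y sides) run the full x-width; the side walls fit between their inner faces. A door opening 758 mm wide and 2058 mm tall is cut through the front wall from the floor up, its −x edge 2805 mm from the wall's −x end.


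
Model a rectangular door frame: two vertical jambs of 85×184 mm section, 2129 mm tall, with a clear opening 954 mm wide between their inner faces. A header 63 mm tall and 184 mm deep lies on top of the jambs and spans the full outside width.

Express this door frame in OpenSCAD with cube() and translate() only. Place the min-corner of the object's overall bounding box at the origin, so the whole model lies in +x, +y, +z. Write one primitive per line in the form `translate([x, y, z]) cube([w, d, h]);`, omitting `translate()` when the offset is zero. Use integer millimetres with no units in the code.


cube([85, 184, 2129]);
translate([1039, 0, 0]) cube([85, 184, 2129]);
translate([0, 0, 2129]) cube([1124, 184, 63]);


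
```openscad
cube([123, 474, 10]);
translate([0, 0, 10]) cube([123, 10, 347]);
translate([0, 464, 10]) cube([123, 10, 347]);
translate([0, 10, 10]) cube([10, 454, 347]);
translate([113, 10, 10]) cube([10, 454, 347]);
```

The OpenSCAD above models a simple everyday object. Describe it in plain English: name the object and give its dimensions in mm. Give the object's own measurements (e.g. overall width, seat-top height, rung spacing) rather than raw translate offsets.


An open-topped rectangular box: outside dimensions 123×474×357 mm, with a uniform wall and base thickness of 10 mm. The base is a full 123×474 slab on the floor; four walls sit on top of the base. The front and back walls (the −y and +y sides) span the full width; the two side walls fit between them.


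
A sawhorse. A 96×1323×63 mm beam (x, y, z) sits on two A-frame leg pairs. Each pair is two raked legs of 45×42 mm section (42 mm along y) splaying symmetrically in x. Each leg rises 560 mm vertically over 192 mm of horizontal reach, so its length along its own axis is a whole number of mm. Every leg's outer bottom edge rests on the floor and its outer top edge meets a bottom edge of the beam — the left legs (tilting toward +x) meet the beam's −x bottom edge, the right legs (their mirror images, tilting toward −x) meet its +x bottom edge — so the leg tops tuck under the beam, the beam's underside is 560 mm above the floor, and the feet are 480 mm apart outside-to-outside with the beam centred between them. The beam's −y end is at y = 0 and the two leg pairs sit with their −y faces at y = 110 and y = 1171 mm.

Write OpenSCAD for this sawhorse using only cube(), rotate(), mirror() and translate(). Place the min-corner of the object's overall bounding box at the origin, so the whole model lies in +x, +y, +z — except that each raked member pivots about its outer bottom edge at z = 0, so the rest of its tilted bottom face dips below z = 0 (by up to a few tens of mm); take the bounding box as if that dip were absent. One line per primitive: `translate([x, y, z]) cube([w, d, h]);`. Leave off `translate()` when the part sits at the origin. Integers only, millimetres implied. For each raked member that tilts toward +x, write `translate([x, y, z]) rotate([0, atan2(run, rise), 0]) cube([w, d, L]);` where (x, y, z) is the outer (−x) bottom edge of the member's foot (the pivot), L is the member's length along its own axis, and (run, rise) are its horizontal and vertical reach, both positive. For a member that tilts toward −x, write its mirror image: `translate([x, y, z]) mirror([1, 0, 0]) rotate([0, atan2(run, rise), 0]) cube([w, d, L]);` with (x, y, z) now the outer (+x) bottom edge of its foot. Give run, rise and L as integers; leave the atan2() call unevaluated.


translate([192, 0, 560]) cube([96, 1323, 63]);
translate([0, 110, 0]) rotate([0, atan2(192, 560), 0]) cube([45, 42, 592]);
translate([480, 110, 0]) mirror([1, 0, 0]) rotate([0, atan2(192, 560), 0]) cube([45, 42, 592]);
translate([0, 1171, 0]) rotate([0, atan2(192, 560), 0]) cube([45, 42, 592]);
translate([480, 1171, 0]) mirror([1, 0, 0]) rotate([0, atan2(192, 560), 0]) cube([45, 42, 592]);


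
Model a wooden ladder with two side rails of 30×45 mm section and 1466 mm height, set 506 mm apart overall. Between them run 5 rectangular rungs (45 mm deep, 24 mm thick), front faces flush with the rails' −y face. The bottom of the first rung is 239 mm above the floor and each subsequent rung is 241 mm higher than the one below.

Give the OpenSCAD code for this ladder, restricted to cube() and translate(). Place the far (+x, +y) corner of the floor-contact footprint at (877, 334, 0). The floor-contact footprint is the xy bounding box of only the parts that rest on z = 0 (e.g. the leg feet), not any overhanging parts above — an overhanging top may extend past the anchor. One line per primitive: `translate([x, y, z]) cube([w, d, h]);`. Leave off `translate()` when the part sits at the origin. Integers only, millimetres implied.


// rung span = 506 - 2*30 = 446
// rung[k] z = 239 + k*241
translate([371, 289, 0]) cube([30, 45, 1466]);
translate([847, 289, 0]) cube([30, 45, 1466]);
translate([401, 289, 239]) cube([446, 45, 24]);
translate([401, 289, 480]) cube([446, 45, 24]);
translate([401, 289, 721]) cube([446, 45, 24]);
translate([401, 289, 962]) cube([446, 45, 24]);
translate([401, 289, 1203]) cube([446, 45, 24]);


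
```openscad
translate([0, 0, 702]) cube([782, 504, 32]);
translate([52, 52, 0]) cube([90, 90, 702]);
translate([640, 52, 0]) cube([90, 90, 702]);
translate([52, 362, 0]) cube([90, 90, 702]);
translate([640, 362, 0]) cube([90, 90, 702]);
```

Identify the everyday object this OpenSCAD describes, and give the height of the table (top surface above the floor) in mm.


A table. The table height is 734 mm.

A 782×504×32 slab sits at z = 702 on four 90 mm square posts — a table. The top surface is at 702 + 32 = 734 mm.


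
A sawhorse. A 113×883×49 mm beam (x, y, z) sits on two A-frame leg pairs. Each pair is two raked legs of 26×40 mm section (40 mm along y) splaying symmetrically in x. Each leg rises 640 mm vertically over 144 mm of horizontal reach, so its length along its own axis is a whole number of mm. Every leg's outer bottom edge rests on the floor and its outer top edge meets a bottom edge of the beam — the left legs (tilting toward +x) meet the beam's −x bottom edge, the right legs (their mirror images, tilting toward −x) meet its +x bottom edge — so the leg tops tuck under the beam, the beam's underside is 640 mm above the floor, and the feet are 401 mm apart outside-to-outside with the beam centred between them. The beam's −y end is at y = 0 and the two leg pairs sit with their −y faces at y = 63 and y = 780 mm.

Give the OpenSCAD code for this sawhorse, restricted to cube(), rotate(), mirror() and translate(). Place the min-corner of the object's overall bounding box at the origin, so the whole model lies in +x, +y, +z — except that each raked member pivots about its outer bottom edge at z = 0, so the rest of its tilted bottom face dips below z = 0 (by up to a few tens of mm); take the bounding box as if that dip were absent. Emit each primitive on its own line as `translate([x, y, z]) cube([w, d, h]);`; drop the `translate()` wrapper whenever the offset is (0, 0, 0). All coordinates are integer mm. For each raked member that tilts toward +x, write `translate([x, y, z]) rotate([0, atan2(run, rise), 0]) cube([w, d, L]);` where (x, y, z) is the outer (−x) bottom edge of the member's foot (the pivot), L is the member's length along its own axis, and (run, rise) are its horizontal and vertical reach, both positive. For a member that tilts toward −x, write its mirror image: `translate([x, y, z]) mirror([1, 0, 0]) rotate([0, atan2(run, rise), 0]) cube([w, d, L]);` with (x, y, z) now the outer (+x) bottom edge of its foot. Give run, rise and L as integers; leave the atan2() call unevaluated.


translate([144, 0, 640]) cube([113, 883, 49]);
translate([0, 63, 0]) rotate([0, atan2(144, 640), 0]) cube([26, 40, 656]);
translate([401, 63, 0]) mirror([1, 0, 0]) rotate([0, atan2(144, 640), 0]) cube([26, 40, 656]);
translate([0, 780, 0]) rotate([0, atan2(144, 640), 0]) cube([26, 40, 656]);
translate([401, 780, 0]) mirror([1, 0, 0]) rotate([0, atan2(144, 640), 0]) cube([26, 40, 656]);


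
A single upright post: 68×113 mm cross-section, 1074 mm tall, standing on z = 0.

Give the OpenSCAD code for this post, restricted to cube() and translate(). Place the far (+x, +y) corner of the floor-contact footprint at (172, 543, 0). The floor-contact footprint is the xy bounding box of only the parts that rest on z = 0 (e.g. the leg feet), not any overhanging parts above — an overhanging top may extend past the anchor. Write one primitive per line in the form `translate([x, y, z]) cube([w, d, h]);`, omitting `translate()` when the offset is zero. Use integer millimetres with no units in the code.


translate([104, 430, 0]) cube([68, 113, 1074]);


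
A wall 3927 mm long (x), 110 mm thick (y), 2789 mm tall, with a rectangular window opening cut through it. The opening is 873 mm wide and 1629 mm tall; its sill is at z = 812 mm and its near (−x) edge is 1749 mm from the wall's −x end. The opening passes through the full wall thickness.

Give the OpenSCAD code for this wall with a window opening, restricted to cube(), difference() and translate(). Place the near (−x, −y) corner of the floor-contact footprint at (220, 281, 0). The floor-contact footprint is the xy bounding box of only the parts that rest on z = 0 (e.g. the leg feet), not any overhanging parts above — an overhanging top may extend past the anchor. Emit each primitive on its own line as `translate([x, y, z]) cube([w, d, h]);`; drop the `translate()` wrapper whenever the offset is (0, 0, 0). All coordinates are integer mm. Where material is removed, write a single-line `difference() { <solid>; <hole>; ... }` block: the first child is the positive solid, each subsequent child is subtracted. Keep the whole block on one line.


difference() { translate([220, 281, 0]) cube([3927, 110, 2789]); translate([1969, 281, 812]) cube([873, 110, 1629]); }


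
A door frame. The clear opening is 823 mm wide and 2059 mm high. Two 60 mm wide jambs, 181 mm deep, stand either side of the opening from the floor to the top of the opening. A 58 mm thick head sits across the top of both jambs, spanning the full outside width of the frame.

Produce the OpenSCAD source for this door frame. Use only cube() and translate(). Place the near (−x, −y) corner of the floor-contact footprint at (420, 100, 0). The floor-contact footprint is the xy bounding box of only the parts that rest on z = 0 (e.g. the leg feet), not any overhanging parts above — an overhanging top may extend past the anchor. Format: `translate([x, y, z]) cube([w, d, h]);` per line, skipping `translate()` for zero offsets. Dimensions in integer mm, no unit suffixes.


translate([420, 100, 0]) cube([60, 181, 2059]);
translate([1303, 100, 0]) cube([60, 181, 2059]);
translate([420, 100, 2059]) cube([943, 181, 58]);


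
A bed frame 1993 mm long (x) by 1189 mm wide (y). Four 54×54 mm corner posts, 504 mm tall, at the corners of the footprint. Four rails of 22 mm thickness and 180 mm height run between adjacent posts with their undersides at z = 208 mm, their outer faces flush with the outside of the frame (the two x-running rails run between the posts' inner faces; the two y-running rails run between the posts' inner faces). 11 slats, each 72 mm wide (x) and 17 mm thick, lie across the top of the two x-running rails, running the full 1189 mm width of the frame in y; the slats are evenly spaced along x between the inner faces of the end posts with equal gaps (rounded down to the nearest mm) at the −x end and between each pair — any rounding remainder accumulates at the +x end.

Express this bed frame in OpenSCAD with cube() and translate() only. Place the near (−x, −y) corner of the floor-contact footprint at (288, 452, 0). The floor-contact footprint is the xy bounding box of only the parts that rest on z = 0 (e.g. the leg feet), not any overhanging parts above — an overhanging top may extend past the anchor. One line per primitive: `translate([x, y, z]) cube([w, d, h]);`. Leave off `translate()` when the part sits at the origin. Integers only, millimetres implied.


// slat z = rail_z + rail_h = 208 + 180 = 388
// slat gap = ⌊(1885 − 11·72) / 12⌋ = 91
translate([288, 452, 0]) cube([54, 54, 504]);
translate([288, 1587, 0]) cube([54, 54, 504]);
translate([2227, 452, 0]) cube([54, 54, 504]);
translate([2227, 1587, 0]) cube([54, 54, 504]);
translate([342, 452, 208]) cube([1885, 22, 180]);
translate([342, 1619, 208]) cube([1885, 22, 180]);
translate([288, 506, 208]) cube([22, 1081, 180]);
translate([2259, 506, 208]) cube([22, 1081, 180]);
translate([433, 452, 388]) cube([72, 1189, 17]);
translate([596, 452, 388]) cube([72, 1189, 17]);
translate([759, 452, 388]) cube([72, 1189, 17]);
translate([922, 452, 388]) cube([72, 1189, 17]);
translate([1085, 452, 388]) cube([72, 1189, 17]);
translate([1248, 452, 388]) cube([72, 1189, 17]);
translate([1411, 452, 388]) cube([72, 1189, 17]);
translate([1574, 452, 388]) cube([72, 1189, 17]);
translate([1737, 452, 388]) cube([72, 1189, 17]);
translate([1900, 452, 388]) cube([72, 1189, 17]);
translate([2063, 452, 388]) cube([72, 1189, 17]);


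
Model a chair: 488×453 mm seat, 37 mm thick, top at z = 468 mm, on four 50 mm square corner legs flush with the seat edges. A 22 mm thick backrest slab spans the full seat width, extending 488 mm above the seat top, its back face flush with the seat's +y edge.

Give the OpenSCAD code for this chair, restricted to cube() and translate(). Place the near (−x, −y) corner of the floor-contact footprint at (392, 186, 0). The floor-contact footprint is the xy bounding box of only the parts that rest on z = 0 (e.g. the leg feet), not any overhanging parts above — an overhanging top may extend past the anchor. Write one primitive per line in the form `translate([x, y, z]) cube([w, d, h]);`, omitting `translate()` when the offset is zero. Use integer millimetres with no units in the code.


translate([392, 186, 431]) cube([488, 453, 37]);
translate([392, 186, 0]) cube([50, 50, 431]);
translate([830, 186, 0]) cube([50, 50, 431]);
translate([392, 589, 0]) cube([50, 50, 431]);
translate([830, 589, 0]) cube([50, 50, 431]);
translate([392, 617, 468]) cube([488, 22, 488]);


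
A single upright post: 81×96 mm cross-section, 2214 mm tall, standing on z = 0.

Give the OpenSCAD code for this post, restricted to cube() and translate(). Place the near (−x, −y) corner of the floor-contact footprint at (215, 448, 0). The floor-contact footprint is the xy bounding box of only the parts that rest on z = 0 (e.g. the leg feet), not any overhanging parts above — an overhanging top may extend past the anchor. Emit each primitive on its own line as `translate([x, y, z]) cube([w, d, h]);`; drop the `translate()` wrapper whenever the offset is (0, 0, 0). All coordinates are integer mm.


translate([215, 448, 0]) cube([81, 96, 2214]);


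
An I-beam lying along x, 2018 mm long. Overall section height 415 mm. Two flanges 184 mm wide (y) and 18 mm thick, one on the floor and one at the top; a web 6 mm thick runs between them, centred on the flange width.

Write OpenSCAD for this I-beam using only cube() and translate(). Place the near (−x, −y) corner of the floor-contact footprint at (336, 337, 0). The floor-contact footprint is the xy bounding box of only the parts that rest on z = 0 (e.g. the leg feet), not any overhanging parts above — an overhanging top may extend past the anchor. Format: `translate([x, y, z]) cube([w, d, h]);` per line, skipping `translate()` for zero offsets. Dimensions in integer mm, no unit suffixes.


translate([336, 337, 0]) cube([2018, 184, 18]);
translate([336, 426, 18]) cube([2018, 6, 379]);
translate([336, 337, 397]) cube([2018, 184, 18]);


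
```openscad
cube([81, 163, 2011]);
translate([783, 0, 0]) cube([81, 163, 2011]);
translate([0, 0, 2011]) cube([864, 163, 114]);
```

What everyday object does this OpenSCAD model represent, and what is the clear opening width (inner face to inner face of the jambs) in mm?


A door frame. The clear opening width is 702 mm.

Two 2011 mm tall posts with a header on top — a door frame. The left jamb is 81 mm wide at x = 0; the right jamb starts at x = 783. The clear opening is 783 − 81 = 702 mm.


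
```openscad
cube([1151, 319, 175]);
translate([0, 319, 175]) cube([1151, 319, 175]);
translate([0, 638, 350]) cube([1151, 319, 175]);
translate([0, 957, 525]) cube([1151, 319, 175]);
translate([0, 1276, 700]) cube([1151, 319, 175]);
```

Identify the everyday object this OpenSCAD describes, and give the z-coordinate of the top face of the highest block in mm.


A staircase. The total rise is 875 mm.

5 identical blocks, each offset up and back from the previous — a staircase. Each step is 175 mm tall and there are 5 of them, so the total rise is 5 × 175 = 875 mm.


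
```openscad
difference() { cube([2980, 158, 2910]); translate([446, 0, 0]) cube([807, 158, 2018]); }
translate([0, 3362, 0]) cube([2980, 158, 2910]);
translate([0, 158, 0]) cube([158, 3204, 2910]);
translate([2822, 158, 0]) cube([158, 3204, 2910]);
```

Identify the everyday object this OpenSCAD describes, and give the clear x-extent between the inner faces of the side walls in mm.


A single room. The interior width is 2664 mm.

Four walls enclosing a rectangle with a door in the front wall — a room. Outside width 2980 minus two 158 mm walls gives 2664 mm.


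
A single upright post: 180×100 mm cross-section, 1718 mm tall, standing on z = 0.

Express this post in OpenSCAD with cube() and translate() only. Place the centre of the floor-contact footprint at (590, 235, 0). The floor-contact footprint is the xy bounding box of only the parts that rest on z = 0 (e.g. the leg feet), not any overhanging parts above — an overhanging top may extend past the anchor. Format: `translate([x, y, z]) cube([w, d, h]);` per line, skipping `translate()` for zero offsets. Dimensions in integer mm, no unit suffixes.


translate([500, 185, 0]) cube([180, 100, 1718]);
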